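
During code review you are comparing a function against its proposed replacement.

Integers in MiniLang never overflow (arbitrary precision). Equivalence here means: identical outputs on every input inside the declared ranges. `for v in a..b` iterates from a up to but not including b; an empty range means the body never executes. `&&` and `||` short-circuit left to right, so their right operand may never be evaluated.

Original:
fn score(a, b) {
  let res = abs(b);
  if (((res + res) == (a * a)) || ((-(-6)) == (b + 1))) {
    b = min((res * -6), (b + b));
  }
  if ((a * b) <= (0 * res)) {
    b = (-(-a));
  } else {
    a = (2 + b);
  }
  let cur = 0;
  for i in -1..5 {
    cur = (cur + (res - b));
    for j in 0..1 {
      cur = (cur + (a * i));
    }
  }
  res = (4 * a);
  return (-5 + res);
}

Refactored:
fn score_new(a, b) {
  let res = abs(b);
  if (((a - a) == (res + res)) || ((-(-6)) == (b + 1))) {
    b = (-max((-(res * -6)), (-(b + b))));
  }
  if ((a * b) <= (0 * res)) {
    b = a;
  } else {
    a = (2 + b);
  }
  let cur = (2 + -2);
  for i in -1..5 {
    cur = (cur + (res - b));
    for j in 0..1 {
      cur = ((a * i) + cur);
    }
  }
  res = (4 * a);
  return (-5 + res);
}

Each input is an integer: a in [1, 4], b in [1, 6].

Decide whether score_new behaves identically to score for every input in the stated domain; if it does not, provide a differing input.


These are not equivalent — on a=2, b=2 the outputs split (3 vs 11).
score: res = 2; (((res + res) == (a * a)) || ((-(-6)) == (b + 1))) -> true; b = -12; ((a * b) <= (0 * res)) -> true; b = 2; cur = 0; [i=-1]; cur = 0; [j=0]; cur = -2; [i=0]; cur = -2; [j=0]; cur = -2; [i=1]; cur = -2; [j=0]; cur = 0; [i=2]; cur = 0; [j=0]; cur = 4; [i=3]; cur = 4; [j=0]; cur = 10; [i=4]; cur = 10; [j=0]; cur = 18; res = 8; return 3
score_new: res = 2; (((a - a) == (res + res)) || ((-(-6)) == (b + 1))) -> false; ((a * b) <= (0 * res)) -> false; a = 4; cur = 0; [i=-1]; cur = 0; [j=0]; cur = -4; [i=0]; cur = -4; [j=0]; cur = -4; [i=1]; cur = -4; [j=0]; cur = 0; [i=2]; cur = 0; [j=0]; cur = 8; [i=3]; cur = 8; [j=0]; cur = 20; [i=4]; cur = 20; [j=0]; cur = 36; res = 16; return 11
verdict: not equivalent; witness: a=2, b=2


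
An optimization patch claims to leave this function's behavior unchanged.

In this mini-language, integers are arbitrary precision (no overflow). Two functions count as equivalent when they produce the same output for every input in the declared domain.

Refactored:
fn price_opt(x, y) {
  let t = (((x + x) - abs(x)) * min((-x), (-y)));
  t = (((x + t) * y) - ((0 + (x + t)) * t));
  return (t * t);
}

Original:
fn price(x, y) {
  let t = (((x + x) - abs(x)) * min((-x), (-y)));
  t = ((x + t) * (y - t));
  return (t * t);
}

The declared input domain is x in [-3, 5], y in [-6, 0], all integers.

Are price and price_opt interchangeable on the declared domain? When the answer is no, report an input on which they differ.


Changes here: arithmetic usage differs; constant usage differs; the full 63-point sweep finds no disagreement.
verdict: equivalent


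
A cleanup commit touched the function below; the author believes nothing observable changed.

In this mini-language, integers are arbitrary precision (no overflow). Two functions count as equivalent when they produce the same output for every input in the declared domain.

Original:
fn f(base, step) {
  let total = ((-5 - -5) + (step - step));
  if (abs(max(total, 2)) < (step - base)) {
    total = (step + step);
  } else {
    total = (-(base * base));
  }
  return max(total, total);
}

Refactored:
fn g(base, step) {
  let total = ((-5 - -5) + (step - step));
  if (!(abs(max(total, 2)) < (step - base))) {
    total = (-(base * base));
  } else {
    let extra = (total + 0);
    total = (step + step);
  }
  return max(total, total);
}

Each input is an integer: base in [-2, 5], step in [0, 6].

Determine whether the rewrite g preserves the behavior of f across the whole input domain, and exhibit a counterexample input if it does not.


The two are interchangeable: arithmetic usage differs; and boolean connective usage differs; and local variable names differ; and statement counts differ; and constant usage differs, and every declared input agrees.
Tracing base=-2, step=1: f: total=0, then (abs(max(total, 2)) < (step - base)) is true, then total=2, then returns 2 | g: total=0, then (!(abs(max(total, 2)) < (step - base))) is false, then extra=0, then total=2, then returns 2 — matching result 2.
Every one of the 56 inputs gives matching results.
verdict: equivalent


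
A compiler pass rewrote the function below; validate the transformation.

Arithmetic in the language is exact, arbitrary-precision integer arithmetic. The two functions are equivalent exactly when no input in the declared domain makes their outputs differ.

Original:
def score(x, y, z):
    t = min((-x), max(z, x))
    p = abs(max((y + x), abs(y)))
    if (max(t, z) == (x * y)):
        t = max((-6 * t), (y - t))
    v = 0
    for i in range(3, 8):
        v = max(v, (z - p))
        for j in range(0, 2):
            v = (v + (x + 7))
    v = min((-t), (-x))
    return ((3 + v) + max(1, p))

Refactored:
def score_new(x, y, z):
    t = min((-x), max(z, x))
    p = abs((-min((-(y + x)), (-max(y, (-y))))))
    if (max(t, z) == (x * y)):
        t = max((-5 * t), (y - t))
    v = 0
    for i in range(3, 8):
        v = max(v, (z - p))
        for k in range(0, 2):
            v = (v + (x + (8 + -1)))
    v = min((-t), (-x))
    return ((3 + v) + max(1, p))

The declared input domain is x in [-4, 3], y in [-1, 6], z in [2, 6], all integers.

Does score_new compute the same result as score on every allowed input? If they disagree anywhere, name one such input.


Not equivalent: x=1, y=2, z=2 separates them (0 vs 1).
score: t = -1; p = 3; (max(t, z) == (x * y)) -> true; t = 6; v = 0; [i=3]; v = 0; [j=0]; v = 8; [j=1]; v = 16; [i=4]; v = 16; [j=0]; v = 24; [j=1]; v = 32; [i=5]; v = 32; [j=0]; v = 40; [j=1]; v = 48; [i=6]; v = 48; [j=0]; v = 56; [j=1]; v = 64; [i=7]; v = 64; [j=0]; v = 72; [j=1]; v = 80; v = -6; return 0
score_new: t = -1; p = 3; (max(t, z) == (x * y)) -> true; t = 5; v = 0; [i=3]; v = 0; [k=0]; v = 8; [k=1]; v = 16; [i=4]; v = 16; [k=0]; v = 24; [k=1]; v = 32; [i=5]; v = 32; [k=0]; v = 40; [k=1]; v = 48; [i=6]; v = 48; [k=0]; v = 56; [k=1]; v = 64; [i=7]; v = 64; [k=0]; v = 72; [k=1]; v = 80; v = -5; return 1
verdict: not equivalent; witness: x=1, y=2, z=2


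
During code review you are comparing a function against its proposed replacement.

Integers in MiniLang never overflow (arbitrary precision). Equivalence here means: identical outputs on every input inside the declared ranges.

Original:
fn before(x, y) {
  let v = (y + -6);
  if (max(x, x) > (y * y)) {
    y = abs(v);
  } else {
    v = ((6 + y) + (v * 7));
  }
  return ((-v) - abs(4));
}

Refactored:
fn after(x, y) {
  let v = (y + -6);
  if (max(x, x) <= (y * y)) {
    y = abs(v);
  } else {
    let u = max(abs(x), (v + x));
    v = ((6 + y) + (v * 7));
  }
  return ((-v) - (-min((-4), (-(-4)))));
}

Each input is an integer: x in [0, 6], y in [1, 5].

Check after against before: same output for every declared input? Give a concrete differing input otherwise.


Take x=0, y=1.
before: v = -5; (max(x, x) > (y * y)) -> false; v = -28; return 24
after: v = -5; (max(x, x) <= (y * y)) -> true; y = 5; return 1
24 != 1, so the rewrite changes behavior.
verdict: not equivalent; witness: x=0, y=1


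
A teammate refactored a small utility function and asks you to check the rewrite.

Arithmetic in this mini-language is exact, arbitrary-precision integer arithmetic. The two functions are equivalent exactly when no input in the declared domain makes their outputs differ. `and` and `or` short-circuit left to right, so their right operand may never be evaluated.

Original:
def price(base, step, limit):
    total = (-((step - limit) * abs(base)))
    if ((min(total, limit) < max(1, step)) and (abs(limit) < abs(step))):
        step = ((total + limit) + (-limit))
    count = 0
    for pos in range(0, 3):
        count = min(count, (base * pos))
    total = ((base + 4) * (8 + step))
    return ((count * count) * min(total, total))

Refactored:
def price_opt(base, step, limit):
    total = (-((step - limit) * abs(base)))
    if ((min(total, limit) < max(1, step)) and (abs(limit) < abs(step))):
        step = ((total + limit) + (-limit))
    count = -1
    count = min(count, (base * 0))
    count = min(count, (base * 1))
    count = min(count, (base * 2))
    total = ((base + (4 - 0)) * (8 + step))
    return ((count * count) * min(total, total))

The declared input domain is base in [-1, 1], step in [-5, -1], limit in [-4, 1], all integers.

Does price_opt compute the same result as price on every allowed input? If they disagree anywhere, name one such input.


base=0, step=-5, limit=-4 yields 0 from price but 32 from price_opt.
verdict: not equivalent; witness: base=0, step=-5, limit=-4


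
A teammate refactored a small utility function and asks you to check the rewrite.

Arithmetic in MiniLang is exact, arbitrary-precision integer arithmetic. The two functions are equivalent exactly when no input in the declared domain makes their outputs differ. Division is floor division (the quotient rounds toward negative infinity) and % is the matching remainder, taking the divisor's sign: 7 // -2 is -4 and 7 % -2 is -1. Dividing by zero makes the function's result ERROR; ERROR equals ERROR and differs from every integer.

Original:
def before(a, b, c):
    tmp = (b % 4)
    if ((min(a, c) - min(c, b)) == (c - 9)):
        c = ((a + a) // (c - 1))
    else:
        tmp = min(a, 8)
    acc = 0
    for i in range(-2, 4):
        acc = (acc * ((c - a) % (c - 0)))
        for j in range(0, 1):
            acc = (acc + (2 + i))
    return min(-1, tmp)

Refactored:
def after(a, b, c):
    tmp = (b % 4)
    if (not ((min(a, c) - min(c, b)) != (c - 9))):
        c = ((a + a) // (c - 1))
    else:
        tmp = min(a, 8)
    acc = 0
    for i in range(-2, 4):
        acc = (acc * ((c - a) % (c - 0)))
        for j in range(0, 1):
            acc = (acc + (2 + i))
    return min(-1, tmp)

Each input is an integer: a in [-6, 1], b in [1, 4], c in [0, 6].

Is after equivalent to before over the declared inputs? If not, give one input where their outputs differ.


Although comparison usage differs; also boolean connective usage differs, 224/224 inputs agree.
verdict: equivalent


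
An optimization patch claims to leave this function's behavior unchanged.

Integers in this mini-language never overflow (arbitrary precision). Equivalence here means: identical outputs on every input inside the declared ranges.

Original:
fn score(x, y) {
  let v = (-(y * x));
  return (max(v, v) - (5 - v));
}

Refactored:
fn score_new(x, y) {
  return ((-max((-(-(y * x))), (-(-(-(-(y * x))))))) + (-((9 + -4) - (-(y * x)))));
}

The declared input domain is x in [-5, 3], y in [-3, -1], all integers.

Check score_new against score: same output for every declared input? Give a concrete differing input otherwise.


Equivalent. There is a behavioral-looking edit here, yet the outcome never shifts on this domain.
Checked all 27 inputs in the declared domain: the outputs agree on every one.
Tracing x=-5, y=-2: score: v = -10; return -25 | score_new: return -25 — matching result -25.
verdict: equivalent


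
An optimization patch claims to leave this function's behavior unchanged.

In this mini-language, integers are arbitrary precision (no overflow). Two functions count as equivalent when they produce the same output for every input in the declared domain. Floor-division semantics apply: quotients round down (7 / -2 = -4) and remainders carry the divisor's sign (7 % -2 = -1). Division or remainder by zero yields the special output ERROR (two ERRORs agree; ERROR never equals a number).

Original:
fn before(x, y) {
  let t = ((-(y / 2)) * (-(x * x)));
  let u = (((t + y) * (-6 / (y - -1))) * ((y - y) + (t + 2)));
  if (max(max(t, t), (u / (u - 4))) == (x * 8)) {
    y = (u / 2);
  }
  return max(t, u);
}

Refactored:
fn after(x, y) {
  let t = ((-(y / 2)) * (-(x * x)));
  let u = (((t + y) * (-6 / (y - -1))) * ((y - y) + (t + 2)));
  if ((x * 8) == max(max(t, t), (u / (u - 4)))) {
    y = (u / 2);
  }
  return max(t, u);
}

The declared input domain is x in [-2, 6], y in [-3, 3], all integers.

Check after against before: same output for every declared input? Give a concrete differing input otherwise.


The two versions differ — the changes include same computation, different form.
One worked example (x=6, y=-1) — before: t=-36, then a zero divisor aborts: ERROR; after: t=-36, then a zero divisor aborts: ERROR; agreement on ERROR.
Sweeping the whole domain (63 inputs) finds no disagreement.
verdict: equivalent


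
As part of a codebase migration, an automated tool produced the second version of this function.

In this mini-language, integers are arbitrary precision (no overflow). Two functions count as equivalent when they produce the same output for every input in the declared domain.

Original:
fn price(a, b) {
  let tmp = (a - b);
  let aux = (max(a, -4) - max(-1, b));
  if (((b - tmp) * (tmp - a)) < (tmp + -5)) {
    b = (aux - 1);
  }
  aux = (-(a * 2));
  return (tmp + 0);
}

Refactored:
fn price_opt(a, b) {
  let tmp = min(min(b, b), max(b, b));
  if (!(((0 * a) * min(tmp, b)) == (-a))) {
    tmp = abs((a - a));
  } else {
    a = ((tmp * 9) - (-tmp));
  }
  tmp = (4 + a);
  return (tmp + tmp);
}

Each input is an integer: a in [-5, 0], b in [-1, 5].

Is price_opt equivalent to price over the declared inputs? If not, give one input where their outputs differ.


The rewrite breaks on a=-5, b=-1, where the results are -4 and -2.
price: tmp := -4 | aux := -3 | (((b - tmp) * (tmp - a)) < (tmp + -5)): false | aux := 10 | result -4
price_opt: tmp := -1 | (!(((0 * a) * min(tmp, b)) == (-a))): true | tmp := 0 | tmp := -1 | result -2
verdict: not equivalent; witness: a=-5, b=-1


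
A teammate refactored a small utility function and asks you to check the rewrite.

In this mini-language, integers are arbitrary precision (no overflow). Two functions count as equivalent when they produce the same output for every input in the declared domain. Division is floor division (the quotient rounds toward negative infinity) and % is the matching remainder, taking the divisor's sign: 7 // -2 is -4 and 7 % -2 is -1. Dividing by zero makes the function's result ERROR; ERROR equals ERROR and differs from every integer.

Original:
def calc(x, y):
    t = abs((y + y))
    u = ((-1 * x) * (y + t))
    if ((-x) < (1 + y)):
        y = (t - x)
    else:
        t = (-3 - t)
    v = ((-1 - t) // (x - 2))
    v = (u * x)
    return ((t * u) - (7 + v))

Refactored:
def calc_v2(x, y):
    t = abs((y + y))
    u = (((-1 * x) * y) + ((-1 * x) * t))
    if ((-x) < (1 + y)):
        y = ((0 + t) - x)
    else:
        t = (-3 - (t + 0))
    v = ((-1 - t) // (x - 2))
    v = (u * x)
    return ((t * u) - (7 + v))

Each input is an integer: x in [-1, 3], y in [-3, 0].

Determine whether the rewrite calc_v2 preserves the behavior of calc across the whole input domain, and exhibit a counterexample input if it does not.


The two versions differ — the changes include constant usage differs, and arithmetic usage differs.
Spot check at x=-1, y=0 — calc: t becomes 0; next u becomes 0; next ((-x) < (1 + y)) evaluates to false; next t becomes -3; next v becomes -1; next v becomes 0; next final value -7. calc_v2: t becomes 0; next u becomes 0; next ((-x) < (1 + y)) evaluates to false; next t becomes -3; next v becomes -1; next v becomes 0; next final value -7. Both give -7.
Checked all 20 inputs in the declared domain: the outputs agree on every one.
verdict: equivalent


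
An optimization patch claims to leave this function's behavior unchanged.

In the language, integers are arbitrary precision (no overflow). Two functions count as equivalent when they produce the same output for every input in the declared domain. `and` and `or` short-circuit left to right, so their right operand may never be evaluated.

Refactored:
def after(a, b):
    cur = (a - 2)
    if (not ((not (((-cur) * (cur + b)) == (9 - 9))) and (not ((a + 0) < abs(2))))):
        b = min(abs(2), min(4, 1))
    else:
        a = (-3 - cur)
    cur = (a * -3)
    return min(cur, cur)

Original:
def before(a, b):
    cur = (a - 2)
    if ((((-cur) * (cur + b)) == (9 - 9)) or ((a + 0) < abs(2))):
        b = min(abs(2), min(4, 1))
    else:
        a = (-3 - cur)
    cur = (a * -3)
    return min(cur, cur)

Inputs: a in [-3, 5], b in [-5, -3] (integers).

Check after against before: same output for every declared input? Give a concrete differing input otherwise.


Although boolean connective usage differs, 27/27 inputs agree.
verdict: equivalent


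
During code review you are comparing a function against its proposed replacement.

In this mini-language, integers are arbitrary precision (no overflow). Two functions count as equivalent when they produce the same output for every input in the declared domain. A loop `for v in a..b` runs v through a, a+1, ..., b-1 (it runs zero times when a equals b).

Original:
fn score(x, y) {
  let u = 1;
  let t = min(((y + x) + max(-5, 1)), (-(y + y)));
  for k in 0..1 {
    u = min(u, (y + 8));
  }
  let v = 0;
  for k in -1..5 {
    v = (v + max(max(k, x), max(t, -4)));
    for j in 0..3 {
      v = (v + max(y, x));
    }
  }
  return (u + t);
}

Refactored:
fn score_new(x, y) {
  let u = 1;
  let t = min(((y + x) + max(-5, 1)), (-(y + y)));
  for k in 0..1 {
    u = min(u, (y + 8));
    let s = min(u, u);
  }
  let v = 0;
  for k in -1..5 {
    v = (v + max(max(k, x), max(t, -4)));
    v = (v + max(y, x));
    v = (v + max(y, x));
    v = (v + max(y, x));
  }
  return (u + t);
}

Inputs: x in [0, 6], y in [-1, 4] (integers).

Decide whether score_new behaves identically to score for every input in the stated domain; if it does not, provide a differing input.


Reading the diff, among the changes: min/max/abs usage differs; also local variable names differ; also statement counts differ; also arithmetic usage differs; also loop structure differs.
As a probe, take x=0, y=1: score runs u becomes 1; next t becomes -2; next at k=0:; next u becomes 1; next v becomes 0; next at k=-1:; next v becomes 0; next at j=0:; next v becomes 1; next at j=1:; next v becomes 2; next at j=2:; next v becomes 3; next at k=0:; next v becomes 3; next at j=0:; next v becomes 4; next at j=1:; next v becomes 5; next at j=2:; next v becomes 6; next at k=1:; next v becomes 7; next at j=0:; next v becomes 8; next at j=1:; next v becomes 9; next at j=2:; next v becomes 10; next at k=2:; next v becomes 12; next at j=0:; next v becomes 13; next at j=1:; next v becomes 14; next at j=2:; next v becomes 15; next at k=3:; next v becomes 18; next at j=0:; next v becomes 19; next at j=1:; next v becomes 20; next at j=2:; next v becomes 21; next at k=4:; next v becomes 25; next at j=0:; next v becomes 26; next at j=1:; next v becomes 27; next at j=2:; next v becomes 28; next final value -1; score_new runs u becomes 1; next t becomes -2; next at k=0:; next u becomes 1; next s becomes 1; next v becomes 0; next at k=-1:; next v becomes 0; next v becomes 1; next v becomes 2; next v becomes 3; next at k=0:; next v becomes 3; next v becomes 4; next v becomes 5; next v becomes 6; next at k=1:; next v becomes 7; next v becomes 8; next v becomes 9; next v becomes 10; next at k=2:; next v becomes 12; next v becomes 13; next v becomes 14; next v becomes 15; next at k=3:; next v becomes 18; next v becomes 19; next v becomes 20; next v becomes 21; next at k=4:; next v becomes 25; next v becomes 26; next v becomes 27; next v becomes 28; next final value -1; both end at -1.
Checked all 42 inputs in the declared domain: the outputs agree on every one.
verdict: equivalent


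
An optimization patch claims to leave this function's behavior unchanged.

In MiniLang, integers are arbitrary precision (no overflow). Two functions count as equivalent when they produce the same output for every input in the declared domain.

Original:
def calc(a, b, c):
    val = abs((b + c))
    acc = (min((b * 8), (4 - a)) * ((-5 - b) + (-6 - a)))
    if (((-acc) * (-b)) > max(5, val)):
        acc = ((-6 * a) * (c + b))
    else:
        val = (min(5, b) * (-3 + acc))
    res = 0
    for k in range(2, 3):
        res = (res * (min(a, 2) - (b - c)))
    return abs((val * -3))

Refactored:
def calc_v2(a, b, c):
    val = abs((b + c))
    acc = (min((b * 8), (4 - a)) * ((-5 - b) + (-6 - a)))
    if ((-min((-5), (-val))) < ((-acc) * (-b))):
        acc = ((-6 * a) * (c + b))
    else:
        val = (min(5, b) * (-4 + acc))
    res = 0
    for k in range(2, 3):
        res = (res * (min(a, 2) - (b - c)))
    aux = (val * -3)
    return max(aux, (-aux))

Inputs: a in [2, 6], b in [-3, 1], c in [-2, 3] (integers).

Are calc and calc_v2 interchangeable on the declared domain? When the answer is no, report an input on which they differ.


Not equivalent: a=2, b=-3, c=-2 separates them (2133 vs 2124).
calc: val=5, then acc=240, then (((-acc) * (-b)) > max(5, val)) is false, then val=-711, then res=0, then (k=2), then res=0, then returns 2133
calc_v2: val=5, then acc=240, then ((-min((-5), (-val))) < ((-acc) * (-b))) is false, then val=-708, then res=0, then (k=2), then res=0, then aux=2124, then returns 2124
verdict: not equivalent; witness: a=2, b=-3, c=-2


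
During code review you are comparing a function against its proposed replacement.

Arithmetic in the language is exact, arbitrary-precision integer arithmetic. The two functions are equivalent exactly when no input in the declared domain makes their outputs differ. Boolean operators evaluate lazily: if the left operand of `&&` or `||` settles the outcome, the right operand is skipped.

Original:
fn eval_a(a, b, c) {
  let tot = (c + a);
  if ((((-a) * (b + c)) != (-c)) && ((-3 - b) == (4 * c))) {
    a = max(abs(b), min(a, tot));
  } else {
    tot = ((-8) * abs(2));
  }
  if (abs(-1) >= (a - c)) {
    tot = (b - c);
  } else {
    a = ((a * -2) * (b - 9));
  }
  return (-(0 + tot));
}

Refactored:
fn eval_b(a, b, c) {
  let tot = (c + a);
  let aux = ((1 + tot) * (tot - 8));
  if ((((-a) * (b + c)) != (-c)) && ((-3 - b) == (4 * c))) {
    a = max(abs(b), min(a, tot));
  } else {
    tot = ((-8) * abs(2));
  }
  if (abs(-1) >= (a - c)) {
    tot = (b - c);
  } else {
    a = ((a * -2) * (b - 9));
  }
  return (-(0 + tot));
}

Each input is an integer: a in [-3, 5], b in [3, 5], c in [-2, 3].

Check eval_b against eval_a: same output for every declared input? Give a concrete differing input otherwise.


The two are interchangeable: constant usage differs, arithmetic usage differs, local variable names differ, statement counts differ, and every declared input agrees.
Spot check at a=5, b=5, c=1 — eval_a: tot := 6 | ((((-a) * (b + c)) != (-c)) && ((-3 - b) == (4 * c))): false | tot := -16 | (abs(-1) >= (a - c)): false | a := 40 | result 16. eval_b: tot := 6 | aux := -14 | ((((-a) * (b + c)) != (-c)) && ((-3 - b) == (4 * c))): false | tot := -16 | (abs(-1) >= (a - c)): false | a := 40 | result 16. Both give 16.
Sweeping the whole domain (162 inputs) finds no disagreement.
verdict: equivalent


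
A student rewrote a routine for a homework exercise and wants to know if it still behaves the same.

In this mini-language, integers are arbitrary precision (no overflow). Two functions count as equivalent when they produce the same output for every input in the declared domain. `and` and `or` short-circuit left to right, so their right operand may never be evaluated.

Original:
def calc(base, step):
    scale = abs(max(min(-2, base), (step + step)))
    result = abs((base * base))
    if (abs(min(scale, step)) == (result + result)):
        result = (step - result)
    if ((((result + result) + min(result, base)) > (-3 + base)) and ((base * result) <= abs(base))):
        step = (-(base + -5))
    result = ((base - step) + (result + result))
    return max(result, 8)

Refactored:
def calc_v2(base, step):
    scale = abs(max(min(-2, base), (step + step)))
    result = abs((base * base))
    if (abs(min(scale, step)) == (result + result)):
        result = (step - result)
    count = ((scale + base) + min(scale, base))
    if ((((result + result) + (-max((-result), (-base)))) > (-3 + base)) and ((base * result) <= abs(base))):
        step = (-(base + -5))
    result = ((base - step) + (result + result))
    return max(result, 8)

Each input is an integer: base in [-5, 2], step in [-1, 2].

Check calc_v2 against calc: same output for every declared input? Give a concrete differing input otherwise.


The two are interchangeable: statement counts differ, plus min/max/abs usage differs, plus local variable names differ, plus arithmetic usage differs, and every declared input agrees.
Tracing base=-1, step=-1: calc: scale := 2 | result := 1 | (abs(min(scale, step)) == (result + result)): false | ((((result + result) + min(result, base)) > (-3 + base)) and ((base * result) <= abs(base))): true | step := 6 | result := -5 | result 8 | calc_v2: scale := 2 | result := 1 | (abs(min(scale, step)) == (result + result)): false | count := 0 | ((((result + result) + (-max((-result), (-base)))) > (-3 + base)) and ((base * result) <= abs(base))): true | step := 6 | result := -5 | result 8 — matching result 8.
Sweeping the whole domain (32 inputs) finds no disagreement.
verdict: equivalent


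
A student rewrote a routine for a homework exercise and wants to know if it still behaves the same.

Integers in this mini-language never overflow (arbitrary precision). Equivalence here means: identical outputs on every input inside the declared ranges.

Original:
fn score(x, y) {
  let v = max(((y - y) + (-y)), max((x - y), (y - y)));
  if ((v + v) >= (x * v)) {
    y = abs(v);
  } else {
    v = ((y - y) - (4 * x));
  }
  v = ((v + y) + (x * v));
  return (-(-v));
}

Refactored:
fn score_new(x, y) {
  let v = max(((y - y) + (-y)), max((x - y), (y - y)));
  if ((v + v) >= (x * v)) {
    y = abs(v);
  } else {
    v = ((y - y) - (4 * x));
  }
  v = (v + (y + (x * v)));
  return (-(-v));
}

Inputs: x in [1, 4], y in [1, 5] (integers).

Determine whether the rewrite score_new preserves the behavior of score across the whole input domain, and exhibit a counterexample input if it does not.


Reading the diff, among the changes: same computation, different form.
As a probe, take x=3, y=5: score runs v becomes 0; next ((v + v) >= (x * v)) evaluates to true; next y becomes 0; next v becomes 0; next final value 0; score_new runs v becomes 0; next ((v + v) >= (x * v)) evaluates to true; next y becomes 0; next v becomes 0; next final value 0; both end at 0.
Across all 20 domain points the two functions coincide.
verdict: equivalent


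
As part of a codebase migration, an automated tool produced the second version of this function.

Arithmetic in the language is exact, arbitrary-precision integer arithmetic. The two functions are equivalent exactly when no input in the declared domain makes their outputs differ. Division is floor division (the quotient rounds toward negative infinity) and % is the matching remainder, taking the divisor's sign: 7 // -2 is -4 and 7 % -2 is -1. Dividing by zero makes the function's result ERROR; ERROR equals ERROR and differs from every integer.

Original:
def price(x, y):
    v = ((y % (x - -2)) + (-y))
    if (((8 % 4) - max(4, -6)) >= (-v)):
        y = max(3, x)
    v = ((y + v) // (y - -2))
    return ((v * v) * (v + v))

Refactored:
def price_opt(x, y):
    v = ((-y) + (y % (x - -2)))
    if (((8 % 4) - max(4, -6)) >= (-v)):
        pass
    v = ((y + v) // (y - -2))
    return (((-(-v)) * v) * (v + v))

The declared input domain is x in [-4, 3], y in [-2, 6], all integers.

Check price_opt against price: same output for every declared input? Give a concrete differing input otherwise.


Not equivalent: x=2, y=-2 separates them (2 vs ERROR).
price: v = 4; (((8 % 4) - max(4, -6)) >= (-v)) -> true; y = 3; v = 1; return 2
price_opt: v = 4; (((8 % 4) - max(4, -6)) >= (-v)) -> true; division by zero -> ERROR
verdict: not equivalent; witness: x=2, y=-2


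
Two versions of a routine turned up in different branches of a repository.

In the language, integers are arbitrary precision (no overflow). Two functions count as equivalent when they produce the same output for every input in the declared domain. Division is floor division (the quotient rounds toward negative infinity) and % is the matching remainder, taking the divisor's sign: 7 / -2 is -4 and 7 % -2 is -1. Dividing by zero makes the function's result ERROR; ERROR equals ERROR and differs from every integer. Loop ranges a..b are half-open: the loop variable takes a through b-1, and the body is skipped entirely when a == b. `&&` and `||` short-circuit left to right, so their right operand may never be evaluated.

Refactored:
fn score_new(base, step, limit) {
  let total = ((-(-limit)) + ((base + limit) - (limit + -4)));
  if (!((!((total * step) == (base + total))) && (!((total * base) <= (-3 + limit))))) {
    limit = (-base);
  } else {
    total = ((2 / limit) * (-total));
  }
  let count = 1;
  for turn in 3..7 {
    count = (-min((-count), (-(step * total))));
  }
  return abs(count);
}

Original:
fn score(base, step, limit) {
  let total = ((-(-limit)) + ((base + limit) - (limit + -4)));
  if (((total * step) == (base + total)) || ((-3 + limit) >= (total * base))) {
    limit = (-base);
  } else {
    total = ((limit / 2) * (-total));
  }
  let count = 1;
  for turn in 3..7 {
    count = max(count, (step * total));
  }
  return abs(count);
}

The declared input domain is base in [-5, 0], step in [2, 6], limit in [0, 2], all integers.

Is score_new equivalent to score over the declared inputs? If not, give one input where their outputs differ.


base=-5, step=2, limit=0 yields 1 from score but ERROR from score_new.
verdict: not equivalent; witness: base=-5, step=2, limit=0


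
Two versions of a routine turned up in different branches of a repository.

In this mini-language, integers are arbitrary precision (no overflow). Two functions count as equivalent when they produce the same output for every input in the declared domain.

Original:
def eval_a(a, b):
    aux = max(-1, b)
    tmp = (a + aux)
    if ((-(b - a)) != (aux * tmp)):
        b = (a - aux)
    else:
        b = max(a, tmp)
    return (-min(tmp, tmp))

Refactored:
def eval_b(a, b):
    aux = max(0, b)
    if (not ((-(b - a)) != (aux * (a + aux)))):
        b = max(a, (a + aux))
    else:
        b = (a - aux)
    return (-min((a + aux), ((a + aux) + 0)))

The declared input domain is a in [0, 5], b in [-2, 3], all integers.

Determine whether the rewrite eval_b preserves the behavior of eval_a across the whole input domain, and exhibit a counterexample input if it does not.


Not equivalent: a=0, b=-2 separates them (1 vs 0).
eval_a: aux becomes -1; next tmp becomes -1; next ((-(b - a)) != (aux * tmp)) evaluates to true; next b becomes 1; next final value 1
eval_b: aux becomes 0; next (not ((-(b - a)) != (aux * (a + aux)))) evaluates to false; next b becomes 0; next final value 0
verdict: not equivalent; witness: a=0, b=-2


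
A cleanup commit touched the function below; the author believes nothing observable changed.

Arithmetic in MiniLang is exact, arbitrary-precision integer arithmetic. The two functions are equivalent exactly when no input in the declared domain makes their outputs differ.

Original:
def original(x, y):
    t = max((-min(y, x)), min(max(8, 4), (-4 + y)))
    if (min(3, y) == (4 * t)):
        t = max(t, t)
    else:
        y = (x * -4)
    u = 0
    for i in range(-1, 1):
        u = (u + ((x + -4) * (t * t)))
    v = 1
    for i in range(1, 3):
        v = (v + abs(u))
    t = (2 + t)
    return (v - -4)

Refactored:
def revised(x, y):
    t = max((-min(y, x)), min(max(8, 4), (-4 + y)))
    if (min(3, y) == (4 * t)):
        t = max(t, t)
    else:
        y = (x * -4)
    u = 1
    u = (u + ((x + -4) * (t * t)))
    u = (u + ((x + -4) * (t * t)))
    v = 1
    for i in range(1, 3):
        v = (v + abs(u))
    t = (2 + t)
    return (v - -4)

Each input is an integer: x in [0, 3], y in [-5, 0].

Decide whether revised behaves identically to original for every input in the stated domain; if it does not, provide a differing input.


Consider the input x=0, y=-5.
original: t = 5; (min(3, y) == (4 * t)) -> false; y = 0; u = 0; [i=-1]; u = -100; [i=0]; u = -200; v = 1; [i=1]; v = 201; [i=2]; v = 401; t = 7; return 405
revised: t = 5; (min(3, y) == (4 * t)) -> false; y = 0; u = 1; u = -99; u = -199; v = 1; [i=1]; v = 200; [i=2]; v = 399; t = 7; return 403
405 != 403, so the rewrite changes behavior.
verdict: not equivalent; witness: x=0, y=-5


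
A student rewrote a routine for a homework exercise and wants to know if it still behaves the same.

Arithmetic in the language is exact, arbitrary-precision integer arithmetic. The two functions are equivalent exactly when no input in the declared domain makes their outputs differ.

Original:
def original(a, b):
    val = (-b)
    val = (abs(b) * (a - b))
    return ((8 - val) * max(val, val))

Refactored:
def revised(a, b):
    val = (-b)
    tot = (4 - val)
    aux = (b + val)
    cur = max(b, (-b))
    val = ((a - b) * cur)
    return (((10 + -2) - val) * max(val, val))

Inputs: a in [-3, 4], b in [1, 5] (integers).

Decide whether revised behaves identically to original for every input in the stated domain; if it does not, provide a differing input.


The two versions differ — the changes include constant usage differs; statement counts differ; min/max/abs usage differs; local variable names differ; arithmetic usage differs.
Tracing a=0, b=3: original: val = -3; val = -9; return -153 | revised: val = -3; tot = 7; aux = 0; cur = 3; val = -9; return -153 — matching result -153.
An exhaustive pass over the 40 declared inputs shows identical outputs.
verdict: equivalent


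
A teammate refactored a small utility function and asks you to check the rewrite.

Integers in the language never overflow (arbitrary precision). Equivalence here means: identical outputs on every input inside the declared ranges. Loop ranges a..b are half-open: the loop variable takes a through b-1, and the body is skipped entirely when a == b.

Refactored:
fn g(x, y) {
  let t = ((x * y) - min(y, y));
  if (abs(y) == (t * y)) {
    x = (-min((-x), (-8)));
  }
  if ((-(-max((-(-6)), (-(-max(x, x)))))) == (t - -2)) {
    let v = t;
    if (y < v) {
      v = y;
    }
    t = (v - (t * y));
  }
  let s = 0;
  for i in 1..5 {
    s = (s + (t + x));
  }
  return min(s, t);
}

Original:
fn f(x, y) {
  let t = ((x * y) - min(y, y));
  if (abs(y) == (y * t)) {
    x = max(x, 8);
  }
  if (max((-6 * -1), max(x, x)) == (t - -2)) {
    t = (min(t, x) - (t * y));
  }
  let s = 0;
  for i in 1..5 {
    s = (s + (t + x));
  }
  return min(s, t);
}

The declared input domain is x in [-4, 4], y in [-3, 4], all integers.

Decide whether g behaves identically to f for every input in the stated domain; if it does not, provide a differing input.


On input x=-3, y=-1, f returns -8 while g returns 0.
verdict: not equivalent; witness: x=-3, y=-1


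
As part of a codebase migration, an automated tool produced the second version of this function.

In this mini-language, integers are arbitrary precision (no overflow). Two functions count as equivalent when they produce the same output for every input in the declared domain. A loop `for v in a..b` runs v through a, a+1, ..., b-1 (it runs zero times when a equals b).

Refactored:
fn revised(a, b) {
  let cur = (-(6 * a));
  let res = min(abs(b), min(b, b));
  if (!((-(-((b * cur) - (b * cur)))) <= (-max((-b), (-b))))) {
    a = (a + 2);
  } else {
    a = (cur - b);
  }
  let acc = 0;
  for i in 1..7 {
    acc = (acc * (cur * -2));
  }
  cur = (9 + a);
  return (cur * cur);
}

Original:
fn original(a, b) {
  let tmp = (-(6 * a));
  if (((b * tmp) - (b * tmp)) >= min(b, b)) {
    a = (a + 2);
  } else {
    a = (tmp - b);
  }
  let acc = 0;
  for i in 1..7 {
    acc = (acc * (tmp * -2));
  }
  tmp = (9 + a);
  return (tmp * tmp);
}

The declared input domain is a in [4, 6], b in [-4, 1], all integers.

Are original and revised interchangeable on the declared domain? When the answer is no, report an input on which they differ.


There is a counterexample at a=5, b=0: 256 on one side, 441 on the other.
original: tmp=-30, then (((b * tmp) - (b * tmp)) >= min(b, b)) is true, then a=7, then acc=0, then (i=1), then acc=0, then (i=2), then acc=0, then (i=3), then acc=0, then (i=4), then acc=0, then (i=5), then acc=0, then (i=6), then acc=0, then tmp=16, then returns 256
revised: cur=-30, then res=0, then (!((-(-((b * cur) - (b * cur)))) <= (-max((-b), (-b))))) is false, then a=-30, then acc=0, then (i=1), then acc=0, then (i=2), then acc=0, then (i=3), then acc=0, then (i=4), then acc=0, then (i=5), then acc=0, then (i=6), then acc=0, then cur=-21, then returns 441
verdict: not equivalent; witness: a=5, b=0


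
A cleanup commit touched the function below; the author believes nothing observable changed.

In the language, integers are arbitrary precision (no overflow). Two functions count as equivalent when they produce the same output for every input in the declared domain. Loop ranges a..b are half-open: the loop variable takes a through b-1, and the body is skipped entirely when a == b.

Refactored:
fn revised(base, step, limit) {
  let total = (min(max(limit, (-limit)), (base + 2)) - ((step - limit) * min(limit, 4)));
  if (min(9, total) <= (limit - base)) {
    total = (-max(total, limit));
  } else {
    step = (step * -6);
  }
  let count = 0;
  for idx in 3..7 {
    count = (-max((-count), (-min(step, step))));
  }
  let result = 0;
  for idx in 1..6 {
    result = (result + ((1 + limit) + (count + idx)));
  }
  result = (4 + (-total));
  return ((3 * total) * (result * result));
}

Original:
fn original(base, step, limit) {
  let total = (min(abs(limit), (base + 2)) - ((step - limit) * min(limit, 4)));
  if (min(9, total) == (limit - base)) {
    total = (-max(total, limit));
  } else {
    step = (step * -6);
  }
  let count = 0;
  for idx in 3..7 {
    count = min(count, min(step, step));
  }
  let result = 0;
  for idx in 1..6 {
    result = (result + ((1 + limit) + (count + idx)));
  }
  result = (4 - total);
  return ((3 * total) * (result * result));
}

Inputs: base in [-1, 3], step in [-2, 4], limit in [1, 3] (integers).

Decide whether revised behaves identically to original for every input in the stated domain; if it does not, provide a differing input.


These are not equivalent — on base=-1, step=1, limit=1 the outputs split (27 vs -75).
original: total = 1; (min(9, total) == (limit - base)) -> false; step = -6; count = 0; [idx=3]; count = -6; [idx=4]; count = -6; [idx=5]; count = -6; [idx=6]; count = -6; result = 0; [idx=1]; result = -3; [idx=2]; result = -5; [idx=3]; result = -6; [idx=4]; result = -6; [idx=5]; result = -5; result = 3; return 27
revised: total = 1; (min(9, total) <= (limit - base)) -> true; total = -1; count = 0; [idx=3]; count = 0; [idx=4]; count = 0; [idx=5]; count = 0; [idx=6]; count = 0; result = 0; [idx=1]; result = 3; [idx=2]; result = 7; [idx=3]; result = 12; [idx=4]; result = 18; [idx=5]; result = 25; result = 5; return -75
verdict: not equivalent; witness: base=-1, step=1, limit=1


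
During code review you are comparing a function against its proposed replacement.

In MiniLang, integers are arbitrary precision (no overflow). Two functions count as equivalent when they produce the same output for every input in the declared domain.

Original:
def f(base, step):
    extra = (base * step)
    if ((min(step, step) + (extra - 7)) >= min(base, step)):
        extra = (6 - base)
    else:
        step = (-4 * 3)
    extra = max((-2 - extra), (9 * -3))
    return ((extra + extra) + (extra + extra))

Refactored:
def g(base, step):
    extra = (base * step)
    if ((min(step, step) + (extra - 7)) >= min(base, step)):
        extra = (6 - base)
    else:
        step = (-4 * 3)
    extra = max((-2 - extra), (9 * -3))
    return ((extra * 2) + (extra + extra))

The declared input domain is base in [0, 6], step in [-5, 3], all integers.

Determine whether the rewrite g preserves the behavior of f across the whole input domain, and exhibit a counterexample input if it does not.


Behavior is preserved: although arithmetic usage differs, constant usage differs, the outputs never diverge.
As a probe, take base=5, step=0: f runs extra becomes 0; next ((min(step, step) + (extra - 7)) >= min(base, step)) evaluates to false; next step becomes -12; next extra becomes -2; next final value -8; g runs extra becomes 0; next ((min(step, step) + (extra - 7)) >= min(base, step)) evaluates to false; next step becomes -12; next extra becomes -2; next final value -8; both end at -8.
Across all 63 domain points the two functions coincide.
verdict: equivalent
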